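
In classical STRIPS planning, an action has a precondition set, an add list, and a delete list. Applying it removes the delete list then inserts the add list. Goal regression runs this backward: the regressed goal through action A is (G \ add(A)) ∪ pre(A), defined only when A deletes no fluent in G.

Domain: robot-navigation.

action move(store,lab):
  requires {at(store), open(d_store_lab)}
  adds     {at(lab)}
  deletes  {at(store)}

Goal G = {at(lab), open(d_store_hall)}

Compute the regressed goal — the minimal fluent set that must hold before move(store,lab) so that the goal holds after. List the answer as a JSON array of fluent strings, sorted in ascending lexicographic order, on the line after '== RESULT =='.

Regress:
  G ∩ del = {}  (empty — regression defined)
  G \ add = {at(lab), open(d_store_hall)} \ {at(lab)} = {open(d_store_hall)}
  ∪ pre   = {open(d_store_hall)} ∪ {at(store), open(d_store_lab)}
          = {at(store), open(d_store_hall), open(d_store_lab)}

== RESULT ==
["at(store)", "open(d_store_hall)", "open(d_store_lab)"]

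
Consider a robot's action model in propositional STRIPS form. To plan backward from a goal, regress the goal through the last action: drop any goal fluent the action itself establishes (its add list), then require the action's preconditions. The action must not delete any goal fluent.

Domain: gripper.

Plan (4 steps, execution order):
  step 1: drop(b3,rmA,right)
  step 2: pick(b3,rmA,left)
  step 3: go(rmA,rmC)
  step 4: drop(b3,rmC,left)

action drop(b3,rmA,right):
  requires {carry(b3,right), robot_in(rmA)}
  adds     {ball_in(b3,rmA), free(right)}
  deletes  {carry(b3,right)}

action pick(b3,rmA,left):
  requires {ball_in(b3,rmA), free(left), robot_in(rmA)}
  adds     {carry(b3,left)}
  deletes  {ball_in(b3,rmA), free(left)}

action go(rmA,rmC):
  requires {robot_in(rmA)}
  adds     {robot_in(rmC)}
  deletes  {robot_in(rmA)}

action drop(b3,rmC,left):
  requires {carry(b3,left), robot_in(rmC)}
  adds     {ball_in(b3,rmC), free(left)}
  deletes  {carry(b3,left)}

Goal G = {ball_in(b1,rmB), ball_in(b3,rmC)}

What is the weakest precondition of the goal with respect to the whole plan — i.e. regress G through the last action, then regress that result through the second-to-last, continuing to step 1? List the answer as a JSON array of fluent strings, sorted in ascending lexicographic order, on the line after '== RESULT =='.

Regress step by step:
  through step 4 (drop(b3,rmC,left)): drop {ball_in(b3,rmC)}, keep {ball_in(b1,rmB)}, require {carry(b3,left), robot_in(rmC)}
    → {ball_in(b1,rmB), carry(b3,left), robot_in(rmC)}
  through step 3 (go(rmA,rmC)): drop {robot_in(rmC)}, keep {ball_in(b1,rmB), carry(b3,left)}, require {robot_in(rmA)}
    → {ball_in(b1,rmB), carry(b3,left), robot_in(rmA)}
  through step 2 (pick(b3,rmA,left)): drop {carry(b3,left)}, keep {ball_in(b1,rmB), robot_in(rmA)}, require {ball_in(b3,rmA), free(left), robot_in(rmA)}
    → {ball_in(b1,rmB), ball_in(b3,rmA), free(left), robot_in(rmA)}
  through step 1 (drop(b3,rmA,right)): drop {ball_in(b3,rmA)}, keep {ball_in(b1,rmB), free(left), robot_in(rmA)}, require {carry(b3,right), robot_in(rmA)}
    → {ball_in(b1,rmB), carry(b3,right), free(left), robot_in(rmA)}

== RESULT ==
["ball_in(b1,rmB)", "carry(b3,right)", "free(left)", "robot_in(rmA)"]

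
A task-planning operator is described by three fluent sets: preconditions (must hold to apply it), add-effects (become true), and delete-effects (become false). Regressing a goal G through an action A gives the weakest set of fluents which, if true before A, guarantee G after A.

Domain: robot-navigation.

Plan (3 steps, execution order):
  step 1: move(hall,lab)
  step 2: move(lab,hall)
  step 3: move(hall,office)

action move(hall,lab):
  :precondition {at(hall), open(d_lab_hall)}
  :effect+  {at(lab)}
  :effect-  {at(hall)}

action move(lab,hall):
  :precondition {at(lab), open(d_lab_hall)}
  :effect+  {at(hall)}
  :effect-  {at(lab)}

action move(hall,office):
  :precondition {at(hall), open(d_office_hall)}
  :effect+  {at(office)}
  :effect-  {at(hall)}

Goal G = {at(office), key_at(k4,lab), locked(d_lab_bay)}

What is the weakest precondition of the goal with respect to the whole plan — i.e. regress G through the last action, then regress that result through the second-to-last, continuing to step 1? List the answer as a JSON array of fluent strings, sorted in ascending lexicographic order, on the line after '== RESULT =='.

Work backward from the goal:
  through step 3 (move(hall,office)): drop {at(office)}, keep {key_at(k4,lab), locked(d_lab_bay)}, require {at(hall), open(d_office_hall)}
    → {at(hall), key_at(k4,lab), locked(d_lab_bay), open(d_office_hall)}
  through step 2 (move(lab,hall)): drop {at(hall)}, keep {key_at(k4,lab), locked(d_lab_bay), open(d_office_hall)}, require {at(lab), open(d_lab_hall)}
    → {at(lab), key_at(k4,lab), locked(d_lab_bay), open(d_lab_hall), open(d_office_hall)}
  through step 1 (move(hall,lab)): drop {at(lab)}, keep {key_at(k4,lab), locked(d_lab_bay), open(d_lab_hall), open(d_office_hall)}, require {at(hall), open(d_lab_hall)}
    → {at(hall), key_at(k4,lab), locked(d_lab_bay), open(d_lab_hall), open(d_office_hall)}

== RESULT ==
["at(hall)", "key_at(k4,lab)", "locked(d_lab_bay)", "open(d_lab_hall)", "open(d_office_hall)"]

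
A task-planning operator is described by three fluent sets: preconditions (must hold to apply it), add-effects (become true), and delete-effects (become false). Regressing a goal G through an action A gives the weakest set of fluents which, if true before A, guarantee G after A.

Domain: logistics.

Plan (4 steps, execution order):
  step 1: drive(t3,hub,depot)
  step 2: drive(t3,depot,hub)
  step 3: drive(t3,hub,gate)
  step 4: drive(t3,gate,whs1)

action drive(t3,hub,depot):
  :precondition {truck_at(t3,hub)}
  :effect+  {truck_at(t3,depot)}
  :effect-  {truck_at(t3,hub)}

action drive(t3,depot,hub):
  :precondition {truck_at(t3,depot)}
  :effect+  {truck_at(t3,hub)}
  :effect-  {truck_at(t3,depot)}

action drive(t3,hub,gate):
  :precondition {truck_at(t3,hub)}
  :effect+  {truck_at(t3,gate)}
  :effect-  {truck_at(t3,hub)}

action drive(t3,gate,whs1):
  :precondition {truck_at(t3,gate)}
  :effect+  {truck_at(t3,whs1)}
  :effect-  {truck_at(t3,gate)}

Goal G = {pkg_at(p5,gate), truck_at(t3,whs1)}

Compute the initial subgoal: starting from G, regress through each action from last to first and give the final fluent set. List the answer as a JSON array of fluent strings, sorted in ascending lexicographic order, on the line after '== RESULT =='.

Work backward from the goal:
  through step 4 (drive(t3,gate,whs1)): drop {truck_at(t3,whs1)}, keep {pkg_at(p5,gate)}, require {truck_at(t3,gate)}
    → {pkg_at(p5,gate), truck_at(t3,gate)}
  through step 3 (drive(t3,hub,gate)): drop {truck_at(t3,gate)}, keep {pkg_at(p5,gate)}, require {truck_at(t3,hub)}
    → {pkg_at(p5,gate), truck_at(t3,hub)}
  through step 2 (drive(t3,depot,hub)): drop {truck_at(t3,hub)}, keep {pkg_at(p5,gate)}, require {truck_at(t3,depot)}
    → {pkg_at(p5,gate), truck_at(t3,depot)}
  through step 1 (drive(t3,hub,depot)): drop {truck_at(t3,depot)}, keep {pkg_at(p5,gate)}, require {truck_at(t3,hub)}
    → {pkg_at(p5,gate), truck_at(t3,hub)}

== RESULT ==
["pkg_at(p5,gate)", "truck_at(t3,hub)"]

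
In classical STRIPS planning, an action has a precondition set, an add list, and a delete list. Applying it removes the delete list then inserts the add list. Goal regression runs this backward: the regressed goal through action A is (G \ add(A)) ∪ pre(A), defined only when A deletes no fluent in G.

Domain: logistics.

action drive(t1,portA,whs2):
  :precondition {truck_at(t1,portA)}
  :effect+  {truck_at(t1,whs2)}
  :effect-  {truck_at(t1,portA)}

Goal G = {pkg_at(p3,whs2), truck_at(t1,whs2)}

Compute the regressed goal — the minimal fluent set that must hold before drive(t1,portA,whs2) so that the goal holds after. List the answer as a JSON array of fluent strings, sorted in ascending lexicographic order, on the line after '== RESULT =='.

Regress:
  G ∩ del = {}  (empty — regression defined)
  G \ add = {pkg_at(p3,whs2), truck_at(t1,whs2)} \ {truck_at(t1,whs2)} = {pkg_at(p3,whs2)}
  ∪ pre   = {pkg_at(p3,whs2)} ∪ {truck_at(t1,portA)}
          = {pkg_at(p3,whs2), truck_at(t1,portA)}

== RESULT ==
["pkg_at(p3,whs2)", "truck_at(t1,portA)"]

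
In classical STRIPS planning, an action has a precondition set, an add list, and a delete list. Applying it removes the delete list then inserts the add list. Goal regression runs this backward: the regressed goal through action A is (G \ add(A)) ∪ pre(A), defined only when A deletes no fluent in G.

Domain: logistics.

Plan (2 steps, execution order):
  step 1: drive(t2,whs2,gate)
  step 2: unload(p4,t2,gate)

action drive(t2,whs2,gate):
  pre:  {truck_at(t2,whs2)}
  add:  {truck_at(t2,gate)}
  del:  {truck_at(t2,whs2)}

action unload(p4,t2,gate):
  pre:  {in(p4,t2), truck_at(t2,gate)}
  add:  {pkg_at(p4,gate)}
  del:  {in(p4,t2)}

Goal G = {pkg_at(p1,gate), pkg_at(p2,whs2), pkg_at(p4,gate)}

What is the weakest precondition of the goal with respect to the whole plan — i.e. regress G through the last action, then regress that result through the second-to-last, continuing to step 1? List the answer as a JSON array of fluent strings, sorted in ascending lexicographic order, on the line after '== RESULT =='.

Regress step by step:
  through step 2 (unload(p4,t2,gate)): drop {pkg_at(p4,gate)}, keep {pkg_at(p1,gate), pkg_at(p2,whs2)}, require {in(p4,t2), truck_at(t2,gate)}
    → {in(p4,t2), pkg_at(p1,gate), pkg_at(p2,whs2), truck_at(t2,gate)}
  through step 1 (drive(t2,whs2,gate)): drop {truck_at(t2,gate)}, keep {in(p4,t2), pkg_at(p1,gate), pkg_at(p2,whs2)}, require {truck_at(t2,whs2)}
    → {in(p4,t2), pkg_at(p1,gate), pkg_at(p2,whs2), truck_at(t2,whs2)}

== RESULT ==
["in(p4,t2)", "pkg_at(p1,gate)", "pkg_at(p2,whs2)", "truck_at(t2,whs2)"]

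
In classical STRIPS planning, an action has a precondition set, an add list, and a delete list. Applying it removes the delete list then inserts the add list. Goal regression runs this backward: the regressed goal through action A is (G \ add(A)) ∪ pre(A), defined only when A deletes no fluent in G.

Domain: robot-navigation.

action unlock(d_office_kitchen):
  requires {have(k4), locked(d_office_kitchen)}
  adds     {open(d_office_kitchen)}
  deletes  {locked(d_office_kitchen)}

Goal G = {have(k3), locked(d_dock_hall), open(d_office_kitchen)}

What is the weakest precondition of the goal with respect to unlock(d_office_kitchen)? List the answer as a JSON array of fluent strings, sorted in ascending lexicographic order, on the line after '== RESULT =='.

Compute (G \ add) ∪ pre:
  G ∩ del = {}  (empty — regression defined)
  G \ add = {have(k3), locked(d_dock_hall), open(d_office_kitchen)} \ {open(d_office_kitchen)} = {have(k3), locked(d_dock_hall)}
  ∪ pre   = {have(k3), locked(d_dock_hall)} ∪ {have(k4), locked(d_office_kitchen)}
          = {have(k3), have(k4), locked(d_dock_hall), locked(d_office_kitchen)}

== RESULT ==
["have(k3)", "have(k4)", "locked(d_dock_hall)", "locked(d_office_kitchen)"]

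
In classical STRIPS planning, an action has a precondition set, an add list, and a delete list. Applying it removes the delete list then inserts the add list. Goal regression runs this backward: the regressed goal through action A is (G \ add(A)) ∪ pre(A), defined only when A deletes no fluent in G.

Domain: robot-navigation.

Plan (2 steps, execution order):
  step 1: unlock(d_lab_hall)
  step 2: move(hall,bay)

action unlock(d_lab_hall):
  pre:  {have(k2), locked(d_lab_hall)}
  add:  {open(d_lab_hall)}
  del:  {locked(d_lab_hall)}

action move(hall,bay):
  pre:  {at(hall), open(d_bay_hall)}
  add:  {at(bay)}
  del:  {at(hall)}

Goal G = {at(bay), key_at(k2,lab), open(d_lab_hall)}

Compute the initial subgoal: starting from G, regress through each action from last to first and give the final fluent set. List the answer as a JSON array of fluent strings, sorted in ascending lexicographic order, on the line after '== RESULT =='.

Work backward from the goal:
  through step 2 (move(hall,bay)): drop {at(bay)}, keep {key_at(k2,lab), open(d_lab_hall)}, require {at(hall), open(d_bay_hall)}
    → {at(hall), key_at(k2,lab), open(d_bay_hall), open(d_lab_hall)}
  through step 1 (unlock(d_lab_hall)): drop {open(d_lab_hall)}, keep {at(hall), key_at(k2,lab), open(d_bay_hall)}, require {have(k2), locked(d_lab_hall)}
    → {at(hall), have(k2), key_at(k2,lab), locked(d_lab_hall), open(d_bay_hall)}

== RESULT ==
["at(hall)", "have(k2)", "key_at(k2,lab)", "locked(d_lab_hall)", "open(d_bay_hall)"]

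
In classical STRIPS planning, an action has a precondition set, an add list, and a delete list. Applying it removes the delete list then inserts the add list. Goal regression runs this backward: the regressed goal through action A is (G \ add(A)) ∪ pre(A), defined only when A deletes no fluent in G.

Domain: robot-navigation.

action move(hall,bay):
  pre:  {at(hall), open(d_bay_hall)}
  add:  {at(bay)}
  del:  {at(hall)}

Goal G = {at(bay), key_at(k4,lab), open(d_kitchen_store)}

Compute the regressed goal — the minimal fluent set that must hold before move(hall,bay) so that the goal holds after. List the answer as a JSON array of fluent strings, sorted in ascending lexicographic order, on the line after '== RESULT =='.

Regress:
  G ∩ del = {}  (empty — regression defined)
  G \ add = {at(bay), key_at(k4,lab), open(d_kitchen_store)} \ {at(bay)} = {key_at(k4,lab), open(d_kitchen_store)}
  ∪ pre   = {key_at(k4,lab), open(d_kitchen_store)} ∪ {at(hall), open(d_bay_hall)}
          = {at(hall), key_at(k4,lab), open(d_bay_hall), open(d_kitchen_store)}

== RESULT ==
["at(hall)", "key_at(k4,lab)", "open(d_bay_hall)", "open(d_kitchen_store)"]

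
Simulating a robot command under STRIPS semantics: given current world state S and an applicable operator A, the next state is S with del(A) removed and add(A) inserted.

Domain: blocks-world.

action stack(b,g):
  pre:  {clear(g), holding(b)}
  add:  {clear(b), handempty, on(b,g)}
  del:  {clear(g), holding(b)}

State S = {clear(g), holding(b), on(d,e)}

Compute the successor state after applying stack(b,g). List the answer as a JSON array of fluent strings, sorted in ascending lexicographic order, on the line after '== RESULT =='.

Compute (S \ del) ∪ add:
  pre ⊆ S: {clear(g), holding(b)} ⊆ S  — applicable
  S \ del = {on(d,e)}
  ∪ add   = {clear(b), handempty, on(b,g), on(d,e)}

== RESULT ==
["clear(b)", "handempty", "on(b,g)", "on(d,e)"]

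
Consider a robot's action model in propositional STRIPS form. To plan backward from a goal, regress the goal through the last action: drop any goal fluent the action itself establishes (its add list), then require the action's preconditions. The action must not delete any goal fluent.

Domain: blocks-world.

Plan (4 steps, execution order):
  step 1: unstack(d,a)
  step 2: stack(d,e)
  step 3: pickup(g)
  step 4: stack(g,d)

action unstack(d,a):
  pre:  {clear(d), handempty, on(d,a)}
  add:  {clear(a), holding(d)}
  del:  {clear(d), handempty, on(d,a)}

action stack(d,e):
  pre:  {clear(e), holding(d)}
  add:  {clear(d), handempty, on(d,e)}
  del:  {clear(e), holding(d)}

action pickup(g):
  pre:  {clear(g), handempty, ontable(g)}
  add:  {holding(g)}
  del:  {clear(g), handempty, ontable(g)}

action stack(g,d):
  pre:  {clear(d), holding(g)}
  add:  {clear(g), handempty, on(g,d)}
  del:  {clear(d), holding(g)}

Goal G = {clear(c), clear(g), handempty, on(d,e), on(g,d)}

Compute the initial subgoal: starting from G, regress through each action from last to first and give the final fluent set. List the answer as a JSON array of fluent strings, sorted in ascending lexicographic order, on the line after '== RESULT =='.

Work backward from the goal:
  through step 4 (stack(g,d)): drop {clear(g), handempty, on(g,d)}, keep {clear(c), on(d,e)}, require {clear(d), holding(g)}
    → {clear(c), clear(d), holding(g), on(d,e)}
  through step 3 (pickup(g)): drop {holding(g)}, keep {clear(c), clear(d), on(d,e)}, require {clear(g), handempty, ontable(g)}
    → {clear(c), clear(d), clear(g), handempty, on(d,e), ontable(g)}
  through step 2 (stack(d,e)): drop {clear(d), handempty, on(d,e)}, keep {clear(c), clear(g), ontable(g)}, require {clear(e), holding(d)}
    → {clear(c), clear(e), clear(g), holding(d), ontable(g)}
  through step 1 (unstack(d,a)): drop {holding(d)}, keep {clear(c), clear(e), clear(g), ontable(g)}, require {clear(d), handempty, on(d,a)}
    → {clear(c), clear(d), clear(e), clear(g), handempty, on(d,a), ontable(g)}

== RESULT ==
["clear(c)", "clear(d)", "clear(e)", "clear(g)", "handempty", "on(d,a)", "ontable(g)"]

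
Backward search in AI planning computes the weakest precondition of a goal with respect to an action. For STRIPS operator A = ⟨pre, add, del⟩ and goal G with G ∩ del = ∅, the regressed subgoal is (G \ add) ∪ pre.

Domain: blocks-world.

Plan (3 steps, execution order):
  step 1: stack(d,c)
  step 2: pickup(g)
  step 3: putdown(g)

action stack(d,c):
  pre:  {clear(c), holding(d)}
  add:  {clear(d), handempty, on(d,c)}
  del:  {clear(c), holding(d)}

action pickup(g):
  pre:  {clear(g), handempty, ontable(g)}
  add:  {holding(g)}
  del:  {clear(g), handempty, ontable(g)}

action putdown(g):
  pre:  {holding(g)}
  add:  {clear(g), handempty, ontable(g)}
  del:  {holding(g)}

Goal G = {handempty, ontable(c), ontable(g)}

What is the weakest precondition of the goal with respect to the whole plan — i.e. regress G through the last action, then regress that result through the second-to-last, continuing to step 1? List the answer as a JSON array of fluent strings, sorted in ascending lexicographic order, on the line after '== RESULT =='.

Regress step by step:
  through step 3 (putdown(g)): drop {handempty, ontable(g)}, keep {ontable(c)}, require {holding(g)}
    → {holding(g), ontable(c)}
  through step 2 (pickup(g)): drop {holding(g)}, keep {ontable(c)}, require {clear(g), handempty, ontable(g)}
    → {clear(g), handempty, ontable(c), ontable(g)}
  through step 1 (stack(d,c)): drop {handempty}, keep {clear(g), ontable(c), ontable(g)}, require {clear(c), holding(d)}
    → {clear(c), clear(g), holding(d), ontable(c), ontable(g)}

== RESULT ==
["clear(c)", "clear(g)", "holding(d)", "ontable(c)", "ontable(g)"]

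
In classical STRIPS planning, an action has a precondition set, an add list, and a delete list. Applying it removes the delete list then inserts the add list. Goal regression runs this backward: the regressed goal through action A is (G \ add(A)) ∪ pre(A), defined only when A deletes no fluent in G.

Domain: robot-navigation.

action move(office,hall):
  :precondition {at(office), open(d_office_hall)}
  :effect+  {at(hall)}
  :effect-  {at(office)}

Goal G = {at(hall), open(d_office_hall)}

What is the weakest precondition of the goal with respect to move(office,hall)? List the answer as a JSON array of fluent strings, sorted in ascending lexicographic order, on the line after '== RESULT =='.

Regress:
  G ∩ del = {}  (empty — regression defined)
  G \ add = {at(hall), open(d_office_hall)} \ {at(hall)} = {open(d_office_hall)}
  ∪ pre   = {open(d_office_hall)} ∪ {at(office), open(d_office_hall)}
          = {at(office), open(d_office_hall)}

== RESULT ==
["at(office)", "open(d_office_hall)"]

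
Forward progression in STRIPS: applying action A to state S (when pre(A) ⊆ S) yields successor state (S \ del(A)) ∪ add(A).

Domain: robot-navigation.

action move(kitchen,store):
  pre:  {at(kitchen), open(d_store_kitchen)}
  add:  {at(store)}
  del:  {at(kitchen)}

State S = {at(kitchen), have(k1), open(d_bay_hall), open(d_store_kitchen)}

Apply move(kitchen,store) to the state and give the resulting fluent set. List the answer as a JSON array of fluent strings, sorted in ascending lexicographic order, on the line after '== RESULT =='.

Progress:
  pre ⊆ S: {at(kitchen), open(d_store_kitchen)} ⊆ S  — applicable
  S \ del = {have(k1), open(d_bay_hall), open(d_store_kitchen)}
  ∪ add   = {at(store), have(k1), open(d_bay_hall), open(d_store_kitchen)}

== RESULT ==
["at(store)", "have(k1)", "open(d_bay_hall)", "open(d_store_kitchen)"]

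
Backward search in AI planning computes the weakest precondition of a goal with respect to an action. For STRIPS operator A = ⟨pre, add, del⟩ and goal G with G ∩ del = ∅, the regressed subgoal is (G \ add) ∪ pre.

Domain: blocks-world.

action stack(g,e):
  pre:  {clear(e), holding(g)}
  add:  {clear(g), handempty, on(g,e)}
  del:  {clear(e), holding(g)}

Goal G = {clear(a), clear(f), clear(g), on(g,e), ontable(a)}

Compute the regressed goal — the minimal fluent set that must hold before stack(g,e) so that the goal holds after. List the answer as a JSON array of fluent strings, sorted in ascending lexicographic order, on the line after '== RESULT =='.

Regress:
  G ∩ del = {}  (empty — regression defined)
  G \ add = {clear(a), clear(f), clear(g), on(g,e), ontable(a)} \ {clear(g), handempty, on(g,e)} = {clear(a), clear(f), ontable(a)}
  ∪ pre   = {clear(a), clear(f), ontable(a)} ∪ {clear(e), holding(g)}
          = {clear(a), clear(e), clear(f), holding(g), ontable(a)}

== RESULT ==
["clear(a)", "clear(e)", "clear(f)", "holding(g)", "ontable(a)"]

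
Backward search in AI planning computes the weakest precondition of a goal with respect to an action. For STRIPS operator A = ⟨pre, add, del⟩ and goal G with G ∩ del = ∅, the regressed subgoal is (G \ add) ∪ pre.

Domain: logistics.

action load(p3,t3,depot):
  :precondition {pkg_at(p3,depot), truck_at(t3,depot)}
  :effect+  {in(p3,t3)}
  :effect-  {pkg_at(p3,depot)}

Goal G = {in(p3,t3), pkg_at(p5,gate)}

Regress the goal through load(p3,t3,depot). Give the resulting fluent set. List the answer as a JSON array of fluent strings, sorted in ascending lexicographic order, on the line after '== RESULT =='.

Regress:
  G ∩ del = {}  (empty — regression defined)
  G \ add = {in(p3,t3), pkg_at(p5,gate)} \ {in(p3,t3)} = {pkg_at(p5,gate)}
  ∪ pre   = {pkg_at(p5,gate)} ∪ {pkg_at(p3,depot), truck_at(t3,depot)}
          = {pkg_at(p3,depot), pkg_at(p5,gate), truck_at(t3,depot)}

== RESULT ==
["pkg_at(p3,depot)", "pkg_at(p5,gate)", "truck_at(t3,depot)"]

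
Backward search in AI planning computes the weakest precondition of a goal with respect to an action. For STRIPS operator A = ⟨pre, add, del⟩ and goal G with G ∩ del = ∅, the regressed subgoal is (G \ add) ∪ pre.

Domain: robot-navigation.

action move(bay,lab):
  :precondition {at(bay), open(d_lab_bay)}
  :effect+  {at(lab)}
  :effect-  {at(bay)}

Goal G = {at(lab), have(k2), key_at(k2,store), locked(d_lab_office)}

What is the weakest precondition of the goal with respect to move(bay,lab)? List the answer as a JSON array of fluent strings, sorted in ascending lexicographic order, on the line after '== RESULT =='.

Regress:
  G ∩ del = {}  (empty — regression defined)
  G \ add = {at(lab), have(k2), key_at(k2,store), locked(d_lab_office)} \ {at(lab)} = {have(k2), key_at(k2,store), locked(d_lab_office)}
  ∪ pre   = {have(k2), key_at(k2,store), locked(d_lab_office)} ∪ {at(bay), open(d_lab_bay)}
          = {at(bay), have(k2), key_at(k2,store), locked(d_lab_office), open(d_lab_bay)}

== RESULT ==
["at(bay)", "have(k2)", "key_at(k2,store)", "locked(d_lab_office)", "open(d_lab_bay)"]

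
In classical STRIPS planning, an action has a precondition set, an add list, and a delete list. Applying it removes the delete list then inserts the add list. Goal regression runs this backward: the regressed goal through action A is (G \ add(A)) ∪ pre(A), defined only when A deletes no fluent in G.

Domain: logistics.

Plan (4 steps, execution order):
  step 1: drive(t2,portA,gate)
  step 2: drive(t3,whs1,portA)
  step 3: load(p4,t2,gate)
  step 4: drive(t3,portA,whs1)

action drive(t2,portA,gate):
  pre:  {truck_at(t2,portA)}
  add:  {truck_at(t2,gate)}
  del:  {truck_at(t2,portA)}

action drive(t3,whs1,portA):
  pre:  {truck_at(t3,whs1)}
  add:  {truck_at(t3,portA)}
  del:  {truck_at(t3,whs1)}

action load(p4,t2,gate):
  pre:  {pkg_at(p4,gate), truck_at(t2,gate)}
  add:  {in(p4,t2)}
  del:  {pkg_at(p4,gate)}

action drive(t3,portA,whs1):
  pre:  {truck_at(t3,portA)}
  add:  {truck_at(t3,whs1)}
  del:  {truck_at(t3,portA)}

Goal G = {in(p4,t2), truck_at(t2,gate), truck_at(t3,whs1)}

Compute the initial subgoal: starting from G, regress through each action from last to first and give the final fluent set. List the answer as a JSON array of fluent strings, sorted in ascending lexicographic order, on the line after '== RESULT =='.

Work backward from the goal:
  through step 4 (drive(t3,portA,whs1)): drop {truck_at(t3,whs1)}, keep {in(p4,t2), truck_at(t2,gate)}, require {truck_at(t3,portA)}
    → {in(p4,t2), truck_at(t2,gate), truck_at(t3,portA)}
  through step 3 (load(p4,t2,gate)): drop {in(p4,t2)}, keep {truck_at(t2,gate), truck_at(t3,portA)}, require {pkg_at(p4,gate), truck_at(t2,gate)}
    → {pkg_at(p4,gate), truck_at(t2,gate), truck_at(t3,portA)}
  through step 2 (drive(t3,whs1,portA)): drop {truck_at(t3,portA)}, keep {pkg_at(p4,gate), truck_at(t2,gate)}, require {truck_at(t3,whs1)}
    → {pkg_at(p4,gate), truck_at(t2,gate), truck_at(t3,whs1)}
  through step 1 (drive(t2,portA,gate)): drop {truck_at(t2,gate)}, keep {pkg_at(p4,gate), truck_at(t3,whs1)}, require {truck_at(t2,portA)}
    → {pkg_at(p4,gate), truck_at(t2,portA), truck_at(t3,whs1)}

== RESULT ==
["pkg_at(p4,gate)", "truck_at(t2,portA)", "truck_at(t3,whs1)"]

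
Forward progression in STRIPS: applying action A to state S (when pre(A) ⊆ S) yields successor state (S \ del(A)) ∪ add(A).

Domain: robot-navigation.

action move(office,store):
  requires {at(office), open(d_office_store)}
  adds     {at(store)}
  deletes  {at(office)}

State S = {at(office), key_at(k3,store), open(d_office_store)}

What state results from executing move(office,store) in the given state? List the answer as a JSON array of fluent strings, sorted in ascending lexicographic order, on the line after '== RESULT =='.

Compute (S \ del) ∪ add:
  pre ⊆ S: {at(office), open(d_office_store)} ⊆ S  — applicable
  S \ del = {key_at(k3,store), open(d_office_store)}
  ∪ add   = {at(store), key_at(k3,store), open(d_office_store)}

== RESULT ==
["at(store)", "key_at(k3,store)", "open(d_office_store)"]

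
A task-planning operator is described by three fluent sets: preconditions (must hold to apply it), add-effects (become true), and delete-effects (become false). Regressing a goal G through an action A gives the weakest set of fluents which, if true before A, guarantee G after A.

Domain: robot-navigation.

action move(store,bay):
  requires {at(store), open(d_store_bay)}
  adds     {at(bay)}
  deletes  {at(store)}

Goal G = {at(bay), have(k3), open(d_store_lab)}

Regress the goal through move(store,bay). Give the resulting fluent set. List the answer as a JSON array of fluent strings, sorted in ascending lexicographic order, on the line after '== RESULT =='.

Regress:
  G ∩ del = {}  (empty — regression defined)
  G \ add = {at(bay), have(k3), open(d_store_lab)} \ {at(bay)} = {have(k3), open(d_store_lab)}
  ∪ pre   = {have(k3), open(d_store_lab)} ∪ {at(store), open(d_store_bay)}
          = {at(store), have(k3), open(d_store_bay), open(d_store_lab)}

== RESULT ==
["at(store)", "have(k3)", "open(d_store_bay)", "open(d_store_lab)"]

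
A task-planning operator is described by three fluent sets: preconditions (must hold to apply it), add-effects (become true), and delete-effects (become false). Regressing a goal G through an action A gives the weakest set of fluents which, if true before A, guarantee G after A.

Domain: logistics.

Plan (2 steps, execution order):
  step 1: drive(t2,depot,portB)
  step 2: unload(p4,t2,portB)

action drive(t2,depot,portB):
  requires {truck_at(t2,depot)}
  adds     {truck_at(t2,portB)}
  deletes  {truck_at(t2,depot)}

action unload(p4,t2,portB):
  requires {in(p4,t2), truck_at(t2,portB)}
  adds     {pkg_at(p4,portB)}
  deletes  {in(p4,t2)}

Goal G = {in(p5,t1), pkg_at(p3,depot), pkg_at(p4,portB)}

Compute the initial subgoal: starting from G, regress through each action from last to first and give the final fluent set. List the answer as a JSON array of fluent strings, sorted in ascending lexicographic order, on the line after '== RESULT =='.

Regress step by step:
  through step 2 (unload(p4,t2,portB)): drop {pkg_at(p4,portB)}, keep {in(p5,t1), pkg_at(p3,depot)}, require {in(p4,t2), truck_at(t2,portB)}
    → {in(p4,t2), in(p5,t1), pkg_at(p3,depot), truck_at(t2,portB)}
  through step 1 (drive(t2,depot,portB)): drop {truck_at(t2,portB)}, keep {in(p4,t2), in(p5,t1), pkg_at(p3,depot)}, require {truck_at(t2,depot)}
    → {in(p4,t2), in(p5,t1), pkg_at(p3,depot), truck_at(t2,depot)}

== RESULT ==
["in(p4,t2)", "in(p5,t1)", "pkg_at(p3,depot)", "truck_at(t2,depot)"]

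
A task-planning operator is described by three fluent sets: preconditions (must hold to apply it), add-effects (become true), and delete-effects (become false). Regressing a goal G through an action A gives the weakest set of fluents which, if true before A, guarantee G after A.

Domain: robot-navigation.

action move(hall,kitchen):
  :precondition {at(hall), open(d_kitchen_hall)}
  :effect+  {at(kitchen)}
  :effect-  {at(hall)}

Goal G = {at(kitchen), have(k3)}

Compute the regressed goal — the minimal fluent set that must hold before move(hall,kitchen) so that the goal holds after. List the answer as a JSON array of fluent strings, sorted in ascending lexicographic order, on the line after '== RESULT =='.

Regress:
  G ∩ del = {}  (empty — regression defined)
  G \ add = {at(kitchen), have(k3)} \ {at(kitchen)} = {have(k3)}
  ∪ pre   = {have(k3)} ∪ {at(hall), open(d_kitchen_hall)}
          = {at(hall), have(k3), open(d_kitchen_hall)}

== RESULT ==
["at(hall)", "have(k3)", "open(d_kitchen_hall)"]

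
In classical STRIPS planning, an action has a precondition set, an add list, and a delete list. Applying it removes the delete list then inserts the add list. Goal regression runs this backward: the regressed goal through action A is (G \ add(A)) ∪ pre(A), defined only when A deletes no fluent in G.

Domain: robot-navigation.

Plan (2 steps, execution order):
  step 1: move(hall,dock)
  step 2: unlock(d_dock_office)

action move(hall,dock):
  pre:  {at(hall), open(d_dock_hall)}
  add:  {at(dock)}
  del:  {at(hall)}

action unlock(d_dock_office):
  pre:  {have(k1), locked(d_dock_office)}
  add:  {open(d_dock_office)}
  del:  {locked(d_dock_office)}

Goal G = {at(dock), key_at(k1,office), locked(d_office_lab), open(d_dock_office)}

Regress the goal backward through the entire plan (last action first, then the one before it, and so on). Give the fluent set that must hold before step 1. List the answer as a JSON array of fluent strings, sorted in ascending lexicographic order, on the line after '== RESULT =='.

Work backward from the goal:
  through step 2 (unlock(d_dock_office)): drop {open(d_dock_office)}, keep {at(dock), key_at(k1,office), locked(d_office_lab)}, require {have(k1), locked(d_dock_office)}
    → {at(dock), have(k1), key_at(k1,office), locked(d_dock_office), locked(d_office_lab)}
  through step 1 (move(hall,dock)): drop {at(dock)}, keep {have(k1), key_at(k1,office), locked(d_dock_office), locked(d_office_lab)}, require {at(hall), open(d_dock_hall)}
    → {at(hall), have(k1), key_at(k1,office), locked(d_dock_office), locked(d_office_lab), open(d_dock_hall)}

== RESULT ==
["at(hall)", "have(k1)", "key_at(k1,office)", "locked(d_dock_office)", "locked(d_office_lab)", "open(d_dock_hall)"]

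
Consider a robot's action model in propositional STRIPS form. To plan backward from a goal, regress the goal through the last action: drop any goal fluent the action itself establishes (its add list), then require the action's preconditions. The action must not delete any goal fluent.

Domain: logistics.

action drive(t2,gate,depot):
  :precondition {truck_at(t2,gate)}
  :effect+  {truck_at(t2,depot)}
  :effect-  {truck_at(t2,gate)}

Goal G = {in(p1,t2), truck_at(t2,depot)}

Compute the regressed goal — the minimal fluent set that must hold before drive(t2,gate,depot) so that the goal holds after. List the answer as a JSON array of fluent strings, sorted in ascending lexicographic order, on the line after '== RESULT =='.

Regress:
  G ∩ del = {}  (empty — regression defined)
  G \ add = {in(p1,t2), truck_at(t2,depot)} \ {truck_at(t2,depot)} = {in(p1,t2)}
  ∪ pre   = {in(p1,t2)} ∪ {truck_at(t2,gate)}
          = {in(p1,t2), truck_at(t2,gate)}

== RESULT ==
["in(p1,t2)", "truck_at(t2,gate)"]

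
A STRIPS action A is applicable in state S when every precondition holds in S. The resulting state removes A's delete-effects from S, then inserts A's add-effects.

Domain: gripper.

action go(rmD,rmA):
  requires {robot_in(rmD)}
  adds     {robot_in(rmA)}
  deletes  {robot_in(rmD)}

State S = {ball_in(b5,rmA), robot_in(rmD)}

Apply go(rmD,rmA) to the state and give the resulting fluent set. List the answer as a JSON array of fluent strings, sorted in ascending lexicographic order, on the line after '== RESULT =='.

Progress:
  pre ⊆ S: {robot_in(rmD)} ⊆ S  — applicable
  S \ del = {ball_in(b5,rmA)}
  ∪ add   = {ball_in(b5,rmA), robot_in(rmA)}

== RESULT ==
["ball_in(b5,rmA)", "robot_in(rmA)"]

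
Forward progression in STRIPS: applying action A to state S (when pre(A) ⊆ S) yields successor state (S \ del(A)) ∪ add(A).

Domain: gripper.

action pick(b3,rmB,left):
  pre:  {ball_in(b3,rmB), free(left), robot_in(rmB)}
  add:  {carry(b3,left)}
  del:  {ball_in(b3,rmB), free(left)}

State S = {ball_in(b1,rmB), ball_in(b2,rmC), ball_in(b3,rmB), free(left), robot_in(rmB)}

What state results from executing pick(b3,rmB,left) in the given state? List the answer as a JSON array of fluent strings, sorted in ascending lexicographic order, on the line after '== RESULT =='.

Compute (S \ del) ∪ add:
  pre ⊆ S: {ball_in(b3,rmB), free(left), robot_in(rmB)} ⊆ S  — applicable
  S \ del = {ball_in(b1,rmB), ball_in(b2,rmC), robot_in(rmB)}
  ∪ add   = {ball_in(b1,rmB), ball_in(b2,rmC), carry(b3,left), robot_in(rmB)}

== RESULT ==
["ball_in(b1,rmB)", "ball_in(b2,rmC)", "carry(b3,left)", "robot_in(rmB)"]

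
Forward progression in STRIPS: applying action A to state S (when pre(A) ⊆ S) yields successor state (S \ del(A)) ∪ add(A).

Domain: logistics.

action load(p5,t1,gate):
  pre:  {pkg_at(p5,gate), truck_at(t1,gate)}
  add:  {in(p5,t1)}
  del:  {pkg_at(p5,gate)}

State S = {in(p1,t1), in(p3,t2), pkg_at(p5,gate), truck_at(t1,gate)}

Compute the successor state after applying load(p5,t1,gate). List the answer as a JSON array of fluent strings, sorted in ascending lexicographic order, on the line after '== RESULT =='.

Progress:
  pre ⊆ S: {pkg_at(p5,gate), truck_at(t1,gate)} ⊆ S  — applicable
  S \ del = {in(p1,t1), in(p3,t2), truck_at(t1,gate)}
  ∪ add   = {in(p1,t1), in(p3,t2), in(p5,t1), truck_at(t1,gate)}

== RESULT ==
["in(p1,t1)", "in(p3,t2)", "in(p5,t1)", "truck_at(t1,gate)"]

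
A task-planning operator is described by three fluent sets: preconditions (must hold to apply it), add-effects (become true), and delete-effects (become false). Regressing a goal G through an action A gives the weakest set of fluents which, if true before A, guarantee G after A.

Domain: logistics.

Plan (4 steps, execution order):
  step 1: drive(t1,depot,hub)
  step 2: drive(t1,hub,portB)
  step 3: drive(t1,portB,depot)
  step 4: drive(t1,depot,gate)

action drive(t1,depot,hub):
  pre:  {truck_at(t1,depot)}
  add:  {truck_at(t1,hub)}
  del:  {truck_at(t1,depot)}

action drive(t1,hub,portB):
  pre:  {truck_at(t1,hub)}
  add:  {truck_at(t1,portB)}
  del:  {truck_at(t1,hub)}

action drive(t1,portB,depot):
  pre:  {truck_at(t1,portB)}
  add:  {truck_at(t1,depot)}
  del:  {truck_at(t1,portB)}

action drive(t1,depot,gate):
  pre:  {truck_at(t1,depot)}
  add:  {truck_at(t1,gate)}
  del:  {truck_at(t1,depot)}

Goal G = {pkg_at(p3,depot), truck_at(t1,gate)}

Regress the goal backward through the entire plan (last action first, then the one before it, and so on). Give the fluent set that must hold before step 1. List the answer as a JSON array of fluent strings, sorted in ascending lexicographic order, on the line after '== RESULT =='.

Work backward from the goal:
  through step 4 (drive(t1,depot,gate)): drop {truck_at(t1,gate)}, keep {pkg_at(p3,depot)}, require {truck_at(t1,depot)}
    → {pkg_at(p3,depot), truck_at(t1,depot)}
  through step 3 (drive(t1,portB,depot)): drop {truck_at(t1,depot)}, keep {pkg_at(p3,depot)}, require {truck_at(t1,portB)}
    → {pkg_at(p3,depot), truck_at(t1,portB)}
  through step 2 (drive(t1,hub,portB)): drop {truck_at(t1,portB)}, keep {pkg_at(p3,depot)}, require {truck_at(t1,hub)}
    → {pkg_at(p3,depot), truck_at(t1,hub)}
  through step 1 (drive(t1,depot,hub)): drop {truck_at(t1,hub)}, keep {pkg_at(p3,depot)}, require {truck_at(t1,depot)}
    → {pkg_at(p3,depot), truck_at(t1,depot)}

== RESULT ==
["pkg_at(p3,depot)", "truck_at(t1,depot)"]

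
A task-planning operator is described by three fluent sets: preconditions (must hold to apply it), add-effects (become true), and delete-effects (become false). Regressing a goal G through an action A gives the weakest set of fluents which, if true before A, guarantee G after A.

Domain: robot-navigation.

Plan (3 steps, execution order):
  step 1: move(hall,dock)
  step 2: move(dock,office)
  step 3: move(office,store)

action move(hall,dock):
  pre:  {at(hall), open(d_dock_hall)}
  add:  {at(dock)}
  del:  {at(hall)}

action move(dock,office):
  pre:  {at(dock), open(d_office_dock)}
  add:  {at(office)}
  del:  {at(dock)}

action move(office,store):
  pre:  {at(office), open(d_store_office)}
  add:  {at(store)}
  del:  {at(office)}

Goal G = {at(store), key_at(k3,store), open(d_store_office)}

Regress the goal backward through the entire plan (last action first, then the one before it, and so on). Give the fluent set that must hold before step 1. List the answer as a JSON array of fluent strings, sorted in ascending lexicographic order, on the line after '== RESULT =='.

Work backward from the goal:
  through step 3 (move(office,store)): drop {at(store)}, keep {key_at(k3,store), open(d_store_office)}, require {at(office), open(d_store_office)}
    → {at(office), key_at(k3,store), open(d_store_office)}
  through step 2 (move(dock,office)): drop {at(office)}, keep {key_at(k3,store), open(d_store_office)}, require {at(dock), open(d_office_dock)}
    → {at(dock), key_at(k3,store), open(d_office_dock), open(d_store_office)}
  through step 1 (move(hall,dock)): drop {at(dock)}, keep {key_at(k3,store), open(d_office_dock), open(d_store_office)}, require {at(hall), open(d_dock_hall)}
    → {at(hall), key_at(k3,store), open(d_dock_hall), open(d_office_dock), open(d_store_office)}

== RESULT ==
["at(hall)", "key_at(k3,store)", "open(d_dock_hall)", "open(d_office_dock)", "open(d_store_office)"]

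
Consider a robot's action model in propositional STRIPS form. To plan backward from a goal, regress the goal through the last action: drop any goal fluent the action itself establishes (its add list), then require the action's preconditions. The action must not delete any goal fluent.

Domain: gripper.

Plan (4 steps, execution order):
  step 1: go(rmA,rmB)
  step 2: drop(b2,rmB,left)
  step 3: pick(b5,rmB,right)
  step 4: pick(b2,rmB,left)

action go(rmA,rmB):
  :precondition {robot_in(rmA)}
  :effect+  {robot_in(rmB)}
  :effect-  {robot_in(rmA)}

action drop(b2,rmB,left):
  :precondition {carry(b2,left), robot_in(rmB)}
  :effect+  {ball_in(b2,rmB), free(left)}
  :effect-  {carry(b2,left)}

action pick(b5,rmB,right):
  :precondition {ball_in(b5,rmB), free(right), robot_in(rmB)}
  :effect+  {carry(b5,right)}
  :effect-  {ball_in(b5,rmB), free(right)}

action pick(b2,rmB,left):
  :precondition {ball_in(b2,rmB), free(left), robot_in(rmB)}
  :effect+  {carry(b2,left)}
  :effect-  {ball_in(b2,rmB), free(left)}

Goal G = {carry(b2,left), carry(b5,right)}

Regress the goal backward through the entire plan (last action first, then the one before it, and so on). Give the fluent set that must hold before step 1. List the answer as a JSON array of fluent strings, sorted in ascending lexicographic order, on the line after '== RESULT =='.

Regress step by step:
  through step 4 (pick(b2,rmB,left)): drop {carry(b2,left)}, keep {carry(b5,right)}, require {ball_in(b2,rmB), free(left), robot_in(rmB)}
    → {ball_in(b2,rmB), carry(b5,right), free(left), robot_in(rmB)}
  through step 3 (pick(b5,rmB,right)): drop {carry(b5,right)}, keep {ball_in(b2,rmB), free(left), robot_in(rmB)}, require {ball_in(b5,rmB), free(right), robot_in(rmB)}
    → {ball_in(b2,rmB), ball_in(b5,rmB), free(left), free(right), robot_in(rmB)}
  through step 2 (drop(b2,rmB,left)): drop {ball_in(b2,rmB), free(left)}, keep {ball_in(b5,rmB), free(right), robot_in(rmB)}, require {carry(b2,left), robot_in(rmB)}
    → {ball_in(b5,rmB), carry(b2,left), free(right), robot_in(rmB)}
  through step 1 (go(rmA,rmB)): drop {robot_in(rmB)}, keep {ball_in(b5,rmB), carry(b2,left), free(right)}, require {robot_in(rmA)}
    → {ball_in(b5,rmB), carry(b2,left), free(right), robot_in(rmA)}

== RESULT ==
["ball_in(b5,rmB)", "carry(b2,left)", "free(right)", "robot_in(rmA)"]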